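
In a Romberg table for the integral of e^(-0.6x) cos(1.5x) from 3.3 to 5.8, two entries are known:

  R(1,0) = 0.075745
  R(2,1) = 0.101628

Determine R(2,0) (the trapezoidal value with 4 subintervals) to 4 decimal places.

From R(2,1) = (4·R(2,0) − R(1,0))/3, solve for R(2,0):
4·R(2,0) = 3·0.101628 + 0.075745 = 0.380629
R(2,0) = 0.095157

0.0952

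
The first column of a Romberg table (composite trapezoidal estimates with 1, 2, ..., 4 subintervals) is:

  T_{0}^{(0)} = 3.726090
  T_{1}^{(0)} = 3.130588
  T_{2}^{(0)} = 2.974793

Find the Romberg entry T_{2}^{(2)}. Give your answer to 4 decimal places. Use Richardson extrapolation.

Richardson extrapolation on the trapezoidal column (denominator 4−1=3):
T_{1}^{(1)} = 3.130588 + (3.130588 − 3.726090)/3 = 2.932087
T_{2}^{(1)} = 2.974793 + (2.974793 − 3.130588)/3 = 2.922861
T_{2}^{(2)} = (16·2.922861 − 2.932087) / 15 = 2.922246

2.9222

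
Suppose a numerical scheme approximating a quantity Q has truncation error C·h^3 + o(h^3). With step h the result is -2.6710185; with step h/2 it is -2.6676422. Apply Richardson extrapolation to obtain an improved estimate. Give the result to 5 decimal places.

The leading error scales as h^3; refining by a factor of 2 reduces it by 2^3 = 8.
Extrapolated value = (8·A(h/2) − A(h)) / (8 − 1)
= (8·(-2.6676422) − (-2.6710185)) / 7
= -18.6701191 / 7 = -2.6671599

-2.66716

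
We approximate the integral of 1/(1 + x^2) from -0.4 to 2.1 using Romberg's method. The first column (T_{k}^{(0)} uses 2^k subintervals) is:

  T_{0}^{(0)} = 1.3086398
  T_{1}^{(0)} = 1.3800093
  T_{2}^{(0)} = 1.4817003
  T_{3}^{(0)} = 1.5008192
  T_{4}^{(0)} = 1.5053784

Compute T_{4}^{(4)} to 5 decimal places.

Richardson extrapolation on the trapezoidal column (denominator 4−1=3):
T_{1}^{(1)} = (4·1.3800093 − 1.3086398) / 3 = 1.4037991
T_{2}^{(1)} = (4·1.4817003 − 1.3800093) / 3 = 1.5155973
T_{3}^{(1)} = (4·1.5008192 − 1.4817003) / 3 = 1.5071922
T_{4}^{(1)} = (4·1.5053784 − 1.5008192) / 3 = 1.5068981
T_{2}^{(2)} = 1.5155973 + (1.5155973 − 1.4037991)/15 = 1.5230505
T_{3}^{(2)} = (16·1.5071922 − 1.5155973) / 15 = 1.5066319
T_{4}^{(2)} = (16·1.5068981 − 1.5071922) / 15 = 1.5068785
T_{3}^{(3)} = 1.5066319 + (1.5066319 − 1.5230505)/63 = 1.5063713
T_{4}^{(3)} = (64·1.5068785 − 1.5066319) / 63 = 1.5068824
T_{4}^{(4)} = (256·1.5068824 − 1.5063713) / 255 = 1.5068844

1.50688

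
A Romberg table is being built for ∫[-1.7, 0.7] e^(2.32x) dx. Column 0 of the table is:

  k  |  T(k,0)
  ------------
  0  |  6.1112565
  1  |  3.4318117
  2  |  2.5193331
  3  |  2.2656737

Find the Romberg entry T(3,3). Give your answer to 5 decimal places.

2.17862

Richardson extrapolation on the trapezoidal column (denominator 4−1=3):
T(1,1) = 3.4318117 + (3.4318117 − 6.1112565)/3 = 2.5386634
T(2,1) = 2.5193331 + (2.5193331 − 3.4318117)/3 = 2.2151736
T(3,1) = (4·2.2656737 − 2.5193331) / 3 = 2.1811206
T(2,2) = (16·2.2151736 − 2.5386634) / 15 = 2.1936076
T(3,2) = 2.1811206 + (2.1811206 − 2.2151736)/15 = 2.1788504
T(3,3) = 2.1788504 + (2.1788504 − 2.1936076)/63 = 2.1786162
(Column j=1 coincides with Simpson's rule on the same nodes.)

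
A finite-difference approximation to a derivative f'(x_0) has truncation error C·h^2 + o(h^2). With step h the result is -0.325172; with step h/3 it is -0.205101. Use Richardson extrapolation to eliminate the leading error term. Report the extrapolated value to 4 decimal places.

The leading error scales as h^2; refining by a factor of 3 reduces it by 3^2 = 9.
Extrapolated value = (9·A(h/3) − A(h)) / (9 − 1)
= (9·(-0.205101) − (-0.325172)) / 8
= -1.520737 / 8 = -0.190092

-0.1901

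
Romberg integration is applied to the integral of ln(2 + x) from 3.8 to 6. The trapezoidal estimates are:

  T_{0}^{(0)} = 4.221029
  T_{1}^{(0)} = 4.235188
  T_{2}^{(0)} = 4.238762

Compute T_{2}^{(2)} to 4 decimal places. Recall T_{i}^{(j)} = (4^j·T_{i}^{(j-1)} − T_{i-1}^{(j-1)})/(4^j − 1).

4.2400

Richardson extrapolation on the trapezoidal column (denominator 4−1=3):
T_{1}^{(1)} = (4·4.235188 − 4.221029) / 3 = 4.239908
T_{2}^{(1)} = 4.238762 + (4.238762 − 4.235188)/3 = 4.239953
T_{2}^{(2)} = 4.239953 + (4.239953 − 4.239908)/15 = 4.239956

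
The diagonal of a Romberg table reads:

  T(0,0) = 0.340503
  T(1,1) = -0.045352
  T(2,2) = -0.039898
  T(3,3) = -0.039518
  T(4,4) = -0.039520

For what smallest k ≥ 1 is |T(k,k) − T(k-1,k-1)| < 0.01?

|T(1,1) − T(0,0)| = 0.385855 ≥ 0.01
|T(2,2) − T(1,1)| = 0.005454 < 0.01

k = 2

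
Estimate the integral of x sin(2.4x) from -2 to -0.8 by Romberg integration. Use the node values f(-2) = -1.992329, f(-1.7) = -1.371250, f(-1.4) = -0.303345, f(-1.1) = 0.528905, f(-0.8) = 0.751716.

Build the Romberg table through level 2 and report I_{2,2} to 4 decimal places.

I_{0,0} (trapezoid, 1 panel, h=1.2000): -0.744368
I_{1,0} (trapezoid, 2 panels, h=0.6000): -0.554191
I_{2,0} (trapezoid, 4 panels, h=0.3000): -0.529799
I_{1,1} = -0.554191 + (-0.554191 − (-0.744368))/3 = -0.490799
I_{2,1} = -0.529799 + (-0.529799 − (-0.554191))/3 = -0.521668
I_{2,2} = -0.521668 + (-0.521668 − (-0.490799))/15 = -0.523726

-0.5237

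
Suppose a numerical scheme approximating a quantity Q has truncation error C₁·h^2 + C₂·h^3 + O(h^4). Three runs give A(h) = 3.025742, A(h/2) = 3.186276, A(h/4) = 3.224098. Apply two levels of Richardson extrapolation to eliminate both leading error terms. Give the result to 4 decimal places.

First eliminate the h^2 term (factor 2^2 = 4):
  B₁ = (4·3.186276 − 3.025742)/3 = 3.239787
  B₂ = (4·3.224098 − 3.186276)/3 = 3.236705
Then eliminate the h^3 term (factor 2^3 = 8):
  (8·3.236705 − 3.239787)/7 = 3.236265

3.2363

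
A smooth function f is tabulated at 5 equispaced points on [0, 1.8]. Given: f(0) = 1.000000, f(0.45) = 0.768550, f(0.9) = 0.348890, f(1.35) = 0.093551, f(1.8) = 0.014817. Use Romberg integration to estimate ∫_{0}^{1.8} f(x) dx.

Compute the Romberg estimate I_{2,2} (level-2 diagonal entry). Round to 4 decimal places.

0.7776

I_{0,0} (trapezoid, 1 panel, h=1.8000): 0.913335
I_{1,0} (trapezoid, 2 panels, h=0.9000): 0.770669
I_{2,0} (trapezoid, 4 panels, h=0.4500): 0.773280
I_{1,1} = 0.770669 + (0.770669 − 0.913335)/3 = 0.723114
I_{2,1} = 0.773280 + (0.773280 − 0.770669)/3 = 0.774150
I_{2,2} = 0.774150 + (0.774150 − 0.723114)/15 = 0.777552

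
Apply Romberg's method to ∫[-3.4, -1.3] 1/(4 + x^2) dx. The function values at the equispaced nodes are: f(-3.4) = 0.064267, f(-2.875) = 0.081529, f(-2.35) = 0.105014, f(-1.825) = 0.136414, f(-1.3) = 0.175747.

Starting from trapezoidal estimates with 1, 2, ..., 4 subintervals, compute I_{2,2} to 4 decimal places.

0.2313

I_{0,0} (trapezoid, 1 panel, h=2.1000): 0.252015
I_{1,0} (trapezoid, 2 panels, h=1.0500): 0.236272
I_{2,0} (trapezoid, 4 panels, h=0.5250): 0.232556
I_{1,1} = 0.236272 + (0.236272 − 0.252015)/3 = 0.231024
I_{2,1} = 0.232556 + (0.232556 − 0.236272)/3 = 0.231317
I_{2,2} = 0.231317 + (0.231317 − 0.231024)/15 = 0.231337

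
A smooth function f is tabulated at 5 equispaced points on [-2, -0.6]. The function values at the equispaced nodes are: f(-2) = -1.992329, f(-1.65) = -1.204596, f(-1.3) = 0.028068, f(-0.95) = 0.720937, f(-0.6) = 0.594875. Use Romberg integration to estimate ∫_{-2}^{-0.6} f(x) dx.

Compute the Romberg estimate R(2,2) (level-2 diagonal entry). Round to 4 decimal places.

R(0,0) (trapezoid, 1 panel, h=1.4000): -0.978218
R(1,0) (trapezoid, 2 panels, h=0.7000): -0.469461
R(2,0) (trapezoid, 4 panels, h=0.3500): -0.404011
R(1,1) = -0.469461 + (-0.469461 − (-0.978218))/3 = -0.299875
R(2,1) = -0.404011 + (-0.404011 − (-0.469461))/3 = -0.382194
R(2,2) = -0.382194 + (-0.382194 − (-0.299875))/15 = -0.387682

-0.3877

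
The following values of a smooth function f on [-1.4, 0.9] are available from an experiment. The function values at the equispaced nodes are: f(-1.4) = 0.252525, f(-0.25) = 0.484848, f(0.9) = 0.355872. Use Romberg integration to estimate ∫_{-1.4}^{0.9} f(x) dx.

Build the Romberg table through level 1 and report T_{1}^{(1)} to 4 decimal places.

T_{0}^{(0)} (trapezoid, 1 panel, h=2.3000): 0.699657
T_{1}^{(0)} (trapezoid, 2 panels, h=1.1500): 0.907403
T_{1}^{(1)} = 0.907403 + (0.907403 − 0.699657)/3 = 0.976652

0.9767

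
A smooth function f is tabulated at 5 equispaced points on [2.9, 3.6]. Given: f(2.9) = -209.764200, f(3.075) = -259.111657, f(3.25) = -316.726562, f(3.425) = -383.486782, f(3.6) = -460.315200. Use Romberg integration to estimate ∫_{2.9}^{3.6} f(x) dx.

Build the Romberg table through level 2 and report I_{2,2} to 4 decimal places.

-225.9789

I_{0,0} (trapezoid, 1 panel, h=0.7000): -234.527790
I_{1,0} (trapezoid, 2 panels, h=0.3500): -228.118192
I_{2,0} (trapezoid, 4 panels, h=0.1750): -226.513823
I_{1,1} = -228.118192 + (-228.118192 − (-234.527790))/3 = -225.981659
I_{2,1} = -226.513823 + (-226.513823 − (-228.118192))/3 = -225.979033
I_{2,2} = -225.979033 + (-225.979033 − (-225.981659))/15 = -225.978858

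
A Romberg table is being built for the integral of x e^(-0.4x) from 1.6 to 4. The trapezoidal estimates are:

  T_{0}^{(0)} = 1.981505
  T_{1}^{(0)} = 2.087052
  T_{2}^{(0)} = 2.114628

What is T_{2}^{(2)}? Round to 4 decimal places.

T_{1}^{(1)} = (4·2.087052 − 1.981505) / 3 = 2.122234
T_{2}^{(1)} = 2.114628 + (2.114628 − 2.087052)/3 = 2.123820
T_{2}^{(2)} = (16·2.123820 − 2.122234) / 15 = 2.123926

2.1239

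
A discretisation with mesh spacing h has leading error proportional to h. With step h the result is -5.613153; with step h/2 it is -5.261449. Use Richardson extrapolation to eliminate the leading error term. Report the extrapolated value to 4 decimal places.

The leading error scales as h; refining by a factor of 2 reduces it by 2^1 = 2.
Extrapolated value = (2·A(h/2) − A(h)) / (2 − 1)
= (2·(-5.261449) − (-5.613153)) / 1
= -4.909745 / 1 = -4.909745

-4.9097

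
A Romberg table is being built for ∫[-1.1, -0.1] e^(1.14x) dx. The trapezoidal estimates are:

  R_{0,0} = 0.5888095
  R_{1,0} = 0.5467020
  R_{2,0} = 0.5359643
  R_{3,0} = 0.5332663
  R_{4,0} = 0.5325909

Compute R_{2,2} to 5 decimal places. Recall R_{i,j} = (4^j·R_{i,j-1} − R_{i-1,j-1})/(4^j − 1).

R_{1,1} = (4·0.5467020 − 0.5888095) / 3 = 0.5326662
R_{2,1} = 0.5359643 + (0.5359643 − 0.5467020)/3 = 0.5323851
R_{2,2} = (16·0.5323851 − 0.5326662) / 15 = 0.5323664

0.53237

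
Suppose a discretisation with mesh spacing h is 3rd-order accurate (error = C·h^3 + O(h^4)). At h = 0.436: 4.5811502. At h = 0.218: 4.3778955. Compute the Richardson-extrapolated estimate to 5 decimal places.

The leading error scales as h^3; refining by a factor of 2 reduces it by 2^3 = 8.
Extrapolated value = (8·A(h/2) − A(h)) / (8 − 1)
= (8·4.3778955 − 4.5811502) / 7
= 30.4420138 / 7 = 4.3488591

4.34886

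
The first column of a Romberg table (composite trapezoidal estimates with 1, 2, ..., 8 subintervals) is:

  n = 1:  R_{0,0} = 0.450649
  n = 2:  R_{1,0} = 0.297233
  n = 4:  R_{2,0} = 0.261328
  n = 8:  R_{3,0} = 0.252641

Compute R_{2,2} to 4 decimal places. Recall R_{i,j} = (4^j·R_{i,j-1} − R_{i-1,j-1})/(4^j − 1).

0.2496

Richardson extrapolation on the trapezoidal column (denominator 4−1=3):
R_{1,1} = (4·0.297233 − 0.450649) / 3 = 0.246094
R_{2,1} = 0.261328 + (0.261328 − 0.297233)/3 = 0.249360
R_{2,2} = 0.249360 + (0.249360 − 0.246094)/15 = 0.249578
(Column j=1 coincides with Simpson's rule on the same nodes.)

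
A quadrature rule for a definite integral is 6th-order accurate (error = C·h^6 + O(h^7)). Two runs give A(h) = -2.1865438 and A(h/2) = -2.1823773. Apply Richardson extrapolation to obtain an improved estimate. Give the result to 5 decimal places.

Extrapolated value = (64·A(h/2) − A(h)) / (64 − 1)
= (64·(-2.1823773) − (-2.1865438)) / 63
= -137.4856034 / 63 = -2.1823112

-2.18231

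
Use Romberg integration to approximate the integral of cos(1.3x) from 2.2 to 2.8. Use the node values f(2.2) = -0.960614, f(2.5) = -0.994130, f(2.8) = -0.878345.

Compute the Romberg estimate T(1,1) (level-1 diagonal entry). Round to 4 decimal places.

-0.5815

T(0,0) (trapezoid, 1 panel, h=0.6000): -0.551688
T(1,0) (trapezoid, 2 panels, h=0.3000): -0.574083
T(1,1) = -0.574083 + (-0.574083 − (-0.551688))/3 = -0.581548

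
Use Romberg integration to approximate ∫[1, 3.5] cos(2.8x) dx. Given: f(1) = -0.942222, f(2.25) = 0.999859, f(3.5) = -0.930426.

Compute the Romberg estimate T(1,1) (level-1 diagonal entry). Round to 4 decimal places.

T(0,0) (trapezoid, 1 panel, h=2.5000): -2.340810
T(1,0) (trapezoid, 2 panels, h=1.2500): 0.079419
T(1,1) = 0.079419 + (0.079419 − (-2.340810))/3 = 0.886162

0.8862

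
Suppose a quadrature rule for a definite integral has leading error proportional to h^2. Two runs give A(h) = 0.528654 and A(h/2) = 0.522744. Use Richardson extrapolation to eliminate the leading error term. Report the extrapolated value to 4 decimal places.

0.5208

The leading error scales as h^2; refining by a factor of 2 reduces it by 2^2 = 4.
Extrapolated value = (4·A(h/2) − A(h)) / (4 − 1)
= (4·0.522744 − 0.528654) / 3
= 1.562322 / 3 = 0.520774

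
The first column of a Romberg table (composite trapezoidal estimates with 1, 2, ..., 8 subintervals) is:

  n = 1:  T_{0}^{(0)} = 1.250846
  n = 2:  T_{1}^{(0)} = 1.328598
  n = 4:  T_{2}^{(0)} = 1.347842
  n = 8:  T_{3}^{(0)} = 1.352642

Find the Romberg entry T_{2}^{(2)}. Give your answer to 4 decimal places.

1.3542

T_{1}^{(1)} = (4·1.328598 − 1.250846) / 3 = 1.354515
T_{2}^{(1)} = 1.347842 + (1.347842 − 1.328598)/3 = 1.354257
T_{2}^{(2)} = 1.354257 + (1.354257 − 1.354515)/15 = 1.354240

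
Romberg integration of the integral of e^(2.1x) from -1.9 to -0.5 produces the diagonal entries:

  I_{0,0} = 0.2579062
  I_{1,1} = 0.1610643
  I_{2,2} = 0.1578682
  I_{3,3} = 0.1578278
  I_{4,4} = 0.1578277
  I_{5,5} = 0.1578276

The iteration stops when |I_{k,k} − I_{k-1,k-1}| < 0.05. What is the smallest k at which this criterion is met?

k = 2

|I_{1,1} − I_{0,0}| = 0.0968419 ≥ 0.05
|I_{2,2} − I_{1,1}| = 0.0031961 < 0.05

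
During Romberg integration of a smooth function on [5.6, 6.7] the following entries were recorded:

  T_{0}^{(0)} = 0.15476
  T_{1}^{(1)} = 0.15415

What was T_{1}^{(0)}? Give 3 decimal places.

From T_{1}^{(1)} = (4·T_{1}^{(0)} − T_{0}^{(0)})/3, solve for T_{1}^{(0)}:
4·T_{1}^{(0)} = 3·0.15415 + 0.15476 = 0.61721
T_{1}^{(0)} = 0.15430

0.154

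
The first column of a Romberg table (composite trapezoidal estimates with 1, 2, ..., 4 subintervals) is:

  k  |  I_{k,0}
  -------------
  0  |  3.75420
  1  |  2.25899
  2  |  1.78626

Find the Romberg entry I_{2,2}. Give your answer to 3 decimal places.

1.620

Richardson extrapolation on the trapezoidal column (denominator 4−1=3):
I_{1,1} = 2.25899 + (2.25899 − 3.75420)/3 = 1.76059
I_{2,1} = 1.78626 + (1.78626 − 2.25899)/3 = 1.62868
I_{2,2} = 1.62868 + (1.62868 − 1.76059)/15 = 1.61989
(Column j=1 coincides with Simpson's rule on the same nodes.)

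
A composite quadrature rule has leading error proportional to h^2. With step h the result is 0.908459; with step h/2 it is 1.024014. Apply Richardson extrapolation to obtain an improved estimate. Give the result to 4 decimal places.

1.0625

The leading error scales as h^2; refining by a factor of 2 reduces it by 2^2 = 4.
Extrapolated value = (4·A(h/2) − A(h)) / (4 − 1)
= (4·1.024014 − 0.908459) / 3
= 3.187597 / 3 = 1.062532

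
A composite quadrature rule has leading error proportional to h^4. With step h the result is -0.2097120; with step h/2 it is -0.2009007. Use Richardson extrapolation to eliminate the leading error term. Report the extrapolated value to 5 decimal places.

-0.20031

The leading error scales as h^4; refining by a factor of 2 reduces it by 2^4 = 16.
Extrapolated value = (16·A(h/2) − A(h)) / (16 − 1)
= (16·(-0.2009007) − (-0.2097120)) / 15
= -3.0046992 / 15 = -0.2003133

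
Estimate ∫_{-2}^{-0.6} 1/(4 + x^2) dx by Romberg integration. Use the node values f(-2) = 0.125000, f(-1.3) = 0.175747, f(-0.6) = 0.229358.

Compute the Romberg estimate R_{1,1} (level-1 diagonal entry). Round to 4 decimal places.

R_{0,0} (trapezoid, 1 panel, h=1.4000): 0.248051
R_{1,0} (trapezoid, 2 panels, h=0.7000): 0.247048
R_{1,1} = 0.247048 + (0.247048 − 0.248051)/3 = 0.246714

0.2467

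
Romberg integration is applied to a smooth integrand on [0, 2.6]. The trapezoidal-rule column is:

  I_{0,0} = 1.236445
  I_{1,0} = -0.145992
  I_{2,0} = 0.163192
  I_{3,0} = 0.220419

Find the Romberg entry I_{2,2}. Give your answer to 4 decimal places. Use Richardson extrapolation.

0.3245

I_{1,1} = -0.145992 + (-0.145992 − 1.236445)/3 = -0.606804
I_{2,1} = (4·0.163192 − (-0.145992)) / 3 = 0.266253
I_{2,2} = (16·0.266253 − (-0.606804)) / 15 = 0.324457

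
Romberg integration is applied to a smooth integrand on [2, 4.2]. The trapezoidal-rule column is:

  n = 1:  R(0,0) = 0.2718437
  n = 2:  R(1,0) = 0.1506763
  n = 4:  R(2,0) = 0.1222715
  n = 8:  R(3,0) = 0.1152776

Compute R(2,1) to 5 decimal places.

0.11280

Richardson extrapolation on the trapezoidal column (denominator 4−1=3):
R(2,1) = (4·0.1222715 − 0.1506763) / 3 = 0.1128032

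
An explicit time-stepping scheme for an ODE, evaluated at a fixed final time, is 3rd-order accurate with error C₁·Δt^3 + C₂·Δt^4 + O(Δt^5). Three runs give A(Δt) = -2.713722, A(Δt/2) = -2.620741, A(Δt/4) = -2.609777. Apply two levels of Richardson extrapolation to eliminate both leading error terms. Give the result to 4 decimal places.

-2.6083

First eliminate the Δt^3 term (factor 2^3 = 8):
  B₁ = (8·(-2.620741) − (-2.713722))/7 = -2.607458
  B₂ = (8·(-2.609777) − (-2.620741))/7 = -2.608211
Then eliminate the Δt^4 term (factor 2^4 = 16):
  (16·(-2.608211) − (-2.607458))/15 = -2.608261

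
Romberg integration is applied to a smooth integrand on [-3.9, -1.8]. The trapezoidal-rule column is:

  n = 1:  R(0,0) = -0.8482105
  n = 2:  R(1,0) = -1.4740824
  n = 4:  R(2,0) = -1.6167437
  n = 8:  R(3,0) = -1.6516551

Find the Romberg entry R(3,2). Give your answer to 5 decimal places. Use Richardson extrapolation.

R(2,1) = (4·(-1.6167437) − (-1.4740824)) / 3 = -1.6642975
R(3,1) = -1.6516551 + (-1.6516551 − (-1.6167437))/3 = -1.6632922
R(3,2) = (16·(-1.6632922) − (-1.6642975)) / 15 = -1.6632252

-1.66323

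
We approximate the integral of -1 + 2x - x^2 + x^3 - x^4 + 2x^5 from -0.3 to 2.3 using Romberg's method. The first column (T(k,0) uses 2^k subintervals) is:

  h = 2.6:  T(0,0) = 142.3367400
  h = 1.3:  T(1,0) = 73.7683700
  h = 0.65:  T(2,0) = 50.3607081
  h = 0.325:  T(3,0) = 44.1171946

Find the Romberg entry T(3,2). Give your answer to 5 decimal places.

42.00121

T(2,1) = 50.3607081 + (50.3607081 − 73.7683700)/3 = 42.5581541
T(3,1) = (4·44.1171946 − 50.3607081) / 3 = 42.0360234
T(3,2) = (16·42.0360234 − 42.5581541) / 15 = 42.0012147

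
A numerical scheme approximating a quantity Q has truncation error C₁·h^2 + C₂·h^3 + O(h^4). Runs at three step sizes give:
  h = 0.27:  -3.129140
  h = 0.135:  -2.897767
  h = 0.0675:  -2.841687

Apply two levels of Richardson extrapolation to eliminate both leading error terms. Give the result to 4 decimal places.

-2.8233

First eliminate the h^2 term (factor 2^2 = 4):
  B₁ = (4·(-2.897767) − (-3.129140))/3 = -2.820643
  B₂ = (4·(-2.841687) − (-2.897767))/3 = -2.822994
Then eliminate the h^3 term (factor 2^3 = 8):
  (8·(-2.822994) − (-2.820643))/7 = -2.823330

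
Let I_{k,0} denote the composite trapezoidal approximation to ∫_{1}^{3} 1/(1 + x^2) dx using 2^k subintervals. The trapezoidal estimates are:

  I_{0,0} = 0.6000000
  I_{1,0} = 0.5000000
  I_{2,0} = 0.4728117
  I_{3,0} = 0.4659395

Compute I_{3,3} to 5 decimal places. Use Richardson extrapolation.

0.46364

I_{1,1} = 0.5000000 + (0.5000000 − 0.6000000)/3 = 0.4666667
I_{2,1} = (4·0.4728117 − 0.5000000) / 3 = 0.4637489
I_{3,1} = (4·0.4659395 − 0.4728117) / 3 = 0.4636488
I_{2,2} = 0.4637489 + (0.4637489 − 0.4666667)/15 = 0.4635544
I_{3,2} = 0.4636488 + (0.4636488 − 0.4637489)/15 = 0.4636421
I_{3,3} = (64·0.4636421 − 0.4635544) / 63 = 0.4636435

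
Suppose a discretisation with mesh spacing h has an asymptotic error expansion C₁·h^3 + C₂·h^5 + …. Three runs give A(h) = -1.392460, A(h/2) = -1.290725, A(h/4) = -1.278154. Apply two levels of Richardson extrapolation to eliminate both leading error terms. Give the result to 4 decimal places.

-1.2764

First eliminate the h^3 term (factor 2^3 = 8):
  B₁ = (8·(-1.290725) − (-1.392460))/7 = -1.276191
  B₂ = (8·(-1.278154) − (-1.290725))/7 = -1.276358
Then eliminate the h^5 term (factor 2^5 = 32):
  (32·(-1.276358) − (-1.276191))/31 = -1.276363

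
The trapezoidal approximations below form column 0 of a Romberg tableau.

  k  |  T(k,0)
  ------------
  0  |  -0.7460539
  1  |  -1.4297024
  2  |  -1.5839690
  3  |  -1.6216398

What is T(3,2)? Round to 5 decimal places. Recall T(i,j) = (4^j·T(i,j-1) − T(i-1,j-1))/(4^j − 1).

Richardson extrapolation on the trapezoidal column (denominator 4−1=3):
T(2,1) = -1.5839690 + (-1.5839690 − (-1.4297024))/3 = -1.6353912
T(3,1) = (4·(-1.6216398) − (-1.5839690)) / 3 = -1.6341967
T(3,2) = -1.6341967 + (-1.6341967 − (-1.6353912))/15 = -1.6341171
(Column j=1 coincides with Simpson's rule on the same nodes.)

-1.63412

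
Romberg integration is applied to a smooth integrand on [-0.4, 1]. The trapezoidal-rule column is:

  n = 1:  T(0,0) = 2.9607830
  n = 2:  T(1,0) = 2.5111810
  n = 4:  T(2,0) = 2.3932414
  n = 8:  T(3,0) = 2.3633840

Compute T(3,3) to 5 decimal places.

T(1,1) = 2.5111810 + (2.5111810 − 2.9607830)/3 = 2.3613137
T(2,1) = 2.3932414 + (2.3932414 − 2.5111810)/3 = 2.3539282
T(3,1) = 2.3633840 + (2.3633840 − 2.3932414)/3 = 2.3534315
T(2,2) = 2.3539282 + (2.3539282 − 2.3613137)/15 = 2.3534358
T(3,2) = 2.3534315 + (2.3534315 − 2.3539282)/15 = 2.3533984
T(3,3) = 2.3533984 + (2.3533984 − 2.3534358)/63 = 2.3533978

2.35340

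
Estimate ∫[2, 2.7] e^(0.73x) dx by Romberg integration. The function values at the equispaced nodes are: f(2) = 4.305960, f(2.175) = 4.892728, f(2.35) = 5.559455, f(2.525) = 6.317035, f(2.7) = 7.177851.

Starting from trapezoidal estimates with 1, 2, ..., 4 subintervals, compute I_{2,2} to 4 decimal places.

3.9341

I_{0,0} (trapezoid, 1 panel, h=0.7000): 4.019334
I_{1,0} (trapezoid, 2 panels, h=0.3500): 3.955476
I_{2,0} (trapezoid, 4 panels, h=0.1750): 3.939447
I_{1,1} = 3.955476 + (3.955476 − 4.019334)/3 = 3.934190
I_{2,1} = 3.939447 + (3.939447 − 3.955476)/3 = 3.934104
I_{2,2} = 3.934104 + (3.934104 − 3.934190)/15 = 3.934098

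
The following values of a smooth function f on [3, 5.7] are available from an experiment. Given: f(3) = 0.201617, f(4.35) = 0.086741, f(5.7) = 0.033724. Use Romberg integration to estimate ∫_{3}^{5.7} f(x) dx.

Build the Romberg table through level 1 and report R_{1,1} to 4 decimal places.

0.2620

R_{0,0} (trapezoid, 1 panel, h=2.7000): 0.317710
R_{1,0} (trapezoid, 2 panels, h=1.3500): 0.275956
R_{1,1} = 0.275956 + (0.275956 − 0.317710)/3 = 0.262038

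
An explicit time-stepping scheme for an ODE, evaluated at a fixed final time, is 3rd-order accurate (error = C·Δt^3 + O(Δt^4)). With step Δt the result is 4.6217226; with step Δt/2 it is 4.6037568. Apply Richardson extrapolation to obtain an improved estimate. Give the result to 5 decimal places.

4.60119

Extrapolated value = (8·A(Δt/2) − A(Δt)) / (8 − 1)
= (8·4.6037568 − 4.6217226) / 7
= 32.2083318 / 7 = 4.6011903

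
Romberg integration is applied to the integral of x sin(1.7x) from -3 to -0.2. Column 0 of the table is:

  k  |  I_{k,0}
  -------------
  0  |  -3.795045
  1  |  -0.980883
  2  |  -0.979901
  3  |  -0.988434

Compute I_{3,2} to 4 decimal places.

-0.9921

Richardson extrapolation on the trapezoidal column (denominator 4−1=3):
I_{2,1} = -0.979901 + (-0.979901 − (-0.980883))/3 = -0.979574
I_{3,1} = -0.988434 + (-0.988434 − (-0.979901))/3 = -0.991278
I_{3,2} = -0.991278 + (-0.991278 − (-0.979574))/15 = -0.992058
(Column j=1 coincides with Simpson's rule on the same nodes.)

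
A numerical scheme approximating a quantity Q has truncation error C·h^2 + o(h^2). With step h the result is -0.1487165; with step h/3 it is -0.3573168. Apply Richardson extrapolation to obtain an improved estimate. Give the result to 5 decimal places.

The leading error scales as h^2; refining by a factor of 3 reduces it by 3^2 = 9.
Extrapolated value = (9·A(h/3) − A(h)) / (9 − 1)
= (9·(-0.3573168) − (-0.1487165)) / 8
= -3.0671347 / 8 = -0.3833918

-0.38339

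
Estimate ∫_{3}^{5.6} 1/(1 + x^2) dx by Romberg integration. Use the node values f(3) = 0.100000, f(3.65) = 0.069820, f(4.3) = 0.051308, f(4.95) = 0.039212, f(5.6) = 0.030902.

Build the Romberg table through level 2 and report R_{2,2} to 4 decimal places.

0.1451

R_{0,0} (trapezoid, 1 panel, h=2.6000): 0.170173
R_{1,0} (trapezoid, 2 panels, h=1.3000): 0.151787
R_{2,0} (trapezoid, 4 panels, h=0.6500): 0.146764
R_{1,1} = 0.151787 + (0.151787 − 0.170173)/3 = 0.145658
R_{2,1} = 0.146764 + (0.146764 − 0.151787)/3 = 0.145090
R_{2,2} = 0.145090 + (0.145090 − 0.145658)/15 = 0.145052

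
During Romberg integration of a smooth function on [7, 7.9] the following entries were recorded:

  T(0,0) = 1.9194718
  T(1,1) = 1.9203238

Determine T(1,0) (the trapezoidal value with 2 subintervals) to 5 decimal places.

1.92011

From T(1,1) = (4·T(1,0) − T(0,0))/3, solve for T(1,0):
4·T(1,0) = 3·1.9203238 + 1.9194718 = 7.6804432
T(1,0) = 1.9201108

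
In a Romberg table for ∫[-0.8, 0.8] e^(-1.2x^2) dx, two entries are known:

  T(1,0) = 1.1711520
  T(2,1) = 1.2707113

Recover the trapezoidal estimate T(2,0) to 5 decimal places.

From T(2,1) = (4·T(2,0) − T(1,0))/3, solve for T(2,0):
4·T(2,0) = 3·1.2707113 + 1.1711520 = 4.9832859
T(2,0) = 1.2458215

1.24582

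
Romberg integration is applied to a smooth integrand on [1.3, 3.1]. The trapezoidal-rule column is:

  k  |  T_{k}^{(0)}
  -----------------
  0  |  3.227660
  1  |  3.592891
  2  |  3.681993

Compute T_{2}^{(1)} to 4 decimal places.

3.7117

Richardson extrapolation on the trapezoidal column (denominator 4−1=3):
T_{2}^{(1)} = (4·3.681993 − 3.592891) / 3 = 3.711694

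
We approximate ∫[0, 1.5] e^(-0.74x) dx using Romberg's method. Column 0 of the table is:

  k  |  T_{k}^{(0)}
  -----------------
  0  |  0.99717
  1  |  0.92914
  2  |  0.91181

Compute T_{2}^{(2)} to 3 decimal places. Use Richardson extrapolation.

Richardson extrapolation on the trapezoidal column (denominator 4−1=3):
T_{1}^{(1)} = (4·0.92914 − 0.99717) / 3 = 0.90646
T_{2}^{(1)} = 0.91181 + (0.91181 − 0.92914)/3 = 0.90603
T_{2}^{(2)} = 0.90603 + (0.90603 − 0.90646)/15 = 0.90600

0.906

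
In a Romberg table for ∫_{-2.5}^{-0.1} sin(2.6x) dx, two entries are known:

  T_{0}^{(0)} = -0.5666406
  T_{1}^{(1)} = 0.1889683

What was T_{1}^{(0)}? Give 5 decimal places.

0.00007

From T_{1}^{(1)} = (4·T_{1}^{(0)} − T_{0}^{(0)})/3, solve for T_{1}^{(0)}:
4·T_{1}^{(0)} = 3·0.1889683 + (-0.5666406) = 0.0002643
T_{1}^{(0)} = 0.0000661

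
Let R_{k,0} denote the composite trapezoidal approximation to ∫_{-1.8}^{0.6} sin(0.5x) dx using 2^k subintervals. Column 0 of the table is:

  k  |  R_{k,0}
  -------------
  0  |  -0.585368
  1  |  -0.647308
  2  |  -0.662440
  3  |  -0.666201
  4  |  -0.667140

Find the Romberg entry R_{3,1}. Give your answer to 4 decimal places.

Richardson extrapolation on the trapezoidal column (denominator 4−1=3):
R_{3,1} = -0.666201 + (-0.666201 − (-0.662440))/3 = -0.667455

-0.6675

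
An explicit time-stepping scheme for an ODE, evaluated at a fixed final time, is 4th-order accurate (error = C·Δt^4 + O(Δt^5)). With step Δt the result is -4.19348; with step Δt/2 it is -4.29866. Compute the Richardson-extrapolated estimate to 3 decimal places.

-4.306

The leading error scales as Δt^4; refining by a factor of 2 reduces it by 2^4 = 16.
Extrapolated value = (16·A(Δt/2) − A(Δt)) / (16 − 1)
= (16·(-4.29866) − (-4.19348)) / 15
= -64.58508 / 15 = -4.30567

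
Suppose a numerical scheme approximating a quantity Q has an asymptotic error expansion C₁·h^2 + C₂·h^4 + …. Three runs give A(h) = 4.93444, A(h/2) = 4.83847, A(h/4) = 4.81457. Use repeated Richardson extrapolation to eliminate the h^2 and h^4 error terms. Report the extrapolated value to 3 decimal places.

First eliminate the h^2 term (factor 2^2 = 4):
  B₁ = (4·4.83847 − 4.93444)/3 = 4.80648
  B₂ = (4·4.81457 − 4.83847)/3 = 4.80660
Then eliminate the h^4 term (factor 2^4 = 16):
  (16·4.80660 − 4.80648)/15 = 4.80661

4.807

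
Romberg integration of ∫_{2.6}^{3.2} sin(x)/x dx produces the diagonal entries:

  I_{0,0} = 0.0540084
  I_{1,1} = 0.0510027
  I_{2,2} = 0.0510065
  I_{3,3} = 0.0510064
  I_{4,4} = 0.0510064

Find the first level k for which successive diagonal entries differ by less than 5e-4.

k = 2

|I_{1,1} − I_{0,0}| = 0.0030057 ≥ 5e-4
|I_{2,2} − I_{1,1}| = 0.0000038 < 5e-4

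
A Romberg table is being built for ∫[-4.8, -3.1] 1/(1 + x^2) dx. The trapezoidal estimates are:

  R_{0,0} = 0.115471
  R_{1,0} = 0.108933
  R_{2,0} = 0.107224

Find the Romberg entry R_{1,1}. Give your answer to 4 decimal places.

0.1068

Richardson extrapolation on the trapezoidal column (denominator 4−1=3):
R_{1,1} = (4·0.108933 − 0.115471) / 3 = 0.106754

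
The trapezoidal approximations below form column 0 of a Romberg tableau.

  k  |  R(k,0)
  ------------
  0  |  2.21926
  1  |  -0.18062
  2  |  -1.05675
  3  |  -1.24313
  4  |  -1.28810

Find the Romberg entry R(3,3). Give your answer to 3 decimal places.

R(1,1) = (4·(-0.18062) − 2.21926) / 3 = -0.98058
R(2,1) = (4·(-1.05675) − (-0.18062)) / 3 = -1.34879
R(3,1) = (4·(-1.24313) − (-1.05675)) / 3 = -1.30526
R(2,2) = -1.34879 + (-1.34879 − (-0.98058))/15 = -1.37334
R(3,2) = -1.30526 + (-1.30526 − (-1.34879))/15 = -1.30236
R(3,3) = (64·(-1.30236) − (-1.37334)) / 63 = -1.30123

-1.301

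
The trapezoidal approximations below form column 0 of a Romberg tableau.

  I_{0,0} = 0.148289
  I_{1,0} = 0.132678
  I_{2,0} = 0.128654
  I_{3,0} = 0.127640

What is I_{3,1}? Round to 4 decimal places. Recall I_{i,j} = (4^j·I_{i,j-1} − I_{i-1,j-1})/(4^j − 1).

0.1273

Richardson extrapolation on the trapezoidal column (denominator 4−1=3):
I_{3,1} = 0.127640 + (0.127640 − 0.128654)/3 = 0.127302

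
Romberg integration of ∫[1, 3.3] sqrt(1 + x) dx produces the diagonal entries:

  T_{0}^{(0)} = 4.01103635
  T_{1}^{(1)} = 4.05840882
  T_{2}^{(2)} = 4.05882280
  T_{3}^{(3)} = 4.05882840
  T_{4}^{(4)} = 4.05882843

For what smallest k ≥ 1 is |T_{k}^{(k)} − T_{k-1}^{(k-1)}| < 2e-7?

k = 4

|T_{1}^{(1)} − T_{0}^{(0)}| = 0.04737247 ≥ 2e-7
|T_{2}^{(2)} − T_{1}^{(1)}| = 0.00041398 ≥ 2e-7
|T_{3}^{(3)} − T_{2}^{(2)}| = 0.00000560 ≥ 2e-7
|T_{4}^{(4)} − T_{3}^{(3)}| = 0.00000003 < 2e-7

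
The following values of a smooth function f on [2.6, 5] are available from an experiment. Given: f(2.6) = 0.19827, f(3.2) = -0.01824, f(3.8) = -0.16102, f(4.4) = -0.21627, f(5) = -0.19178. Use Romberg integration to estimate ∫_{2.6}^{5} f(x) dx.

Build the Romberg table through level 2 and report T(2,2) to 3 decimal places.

-0.250

T(0,0) (trapezoid, 1 panel, h=2.4000): 0.00779
T(1,0) (trapezoid, 2 panels, h=1.2000): -0.18933
T(2,0) (trapezoid, 4 panels, h=0.6000): -0.23537
T(1,1) = -0.18933 + (-0.18933 − 0.00779)/3 = -0.25504
T(2,1) = -0.23537 + (-0.23537 − (-0.18933))/3 = -0.25072
T(2,2) = -0.25072 + (-0.25072 − (-0.25504))/15 = -0.25043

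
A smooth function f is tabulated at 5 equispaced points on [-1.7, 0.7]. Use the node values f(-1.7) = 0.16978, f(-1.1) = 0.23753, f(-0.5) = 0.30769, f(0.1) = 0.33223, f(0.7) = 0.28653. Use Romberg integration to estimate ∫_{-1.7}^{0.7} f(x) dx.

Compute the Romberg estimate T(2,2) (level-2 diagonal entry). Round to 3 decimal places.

0.670

T(0,0) (trapezoid, 1 panel, h=2.4000): 0.54757
T(1,0) (trapezoid, 2 panels, h=1.2000): 0.64301
T(2,0) (trapezoid, 4 panels, h=0.6000): 0.66336
T(1,1) = 0.64301 + (0.64301 − 0.54757)/3 = 0.67482
T(2,1) = 0.66336 + (0.66336 − 0.64301)/3 = 0.67014
T(2,2) = 0.67014 + (0.67014 − 0.67482)/15 = 0.66983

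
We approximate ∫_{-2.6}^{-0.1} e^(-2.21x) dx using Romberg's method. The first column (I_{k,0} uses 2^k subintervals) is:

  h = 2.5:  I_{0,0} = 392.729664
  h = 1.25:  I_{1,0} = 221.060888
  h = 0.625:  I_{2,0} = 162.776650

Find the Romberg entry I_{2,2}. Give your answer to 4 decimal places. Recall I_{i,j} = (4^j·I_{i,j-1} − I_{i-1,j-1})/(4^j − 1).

Richardson extrapolation on the trapezoidal column (denominator 4−1=3):
I_{1,1} = 221.060888 + (221.060888 − 392.729664)/3 = 163.837963
I_{2,1} = 162.776650 + (162.776650 − 221.060888)/3 = 143.348571
I_{2,2} = 143.348571 + (143.348571 − 163.837963)/15 = 141.982612

141.9826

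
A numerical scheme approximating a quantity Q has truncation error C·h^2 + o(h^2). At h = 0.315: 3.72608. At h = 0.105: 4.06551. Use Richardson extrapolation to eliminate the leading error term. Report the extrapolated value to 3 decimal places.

4.108

Extrapolated value = (9·A(h/3) − A(h)) / (9 − 1)
= (9·4.06551 − 3.72608) / 8
= 32.86351 / 8 = 4.10794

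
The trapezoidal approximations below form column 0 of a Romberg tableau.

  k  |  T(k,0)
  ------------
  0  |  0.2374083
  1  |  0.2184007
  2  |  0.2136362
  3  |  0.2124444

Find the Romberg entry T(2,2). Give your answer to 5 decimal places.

Richardson extrapolation on the trapezoidal column (denominator 4−1=3):
T(1,1) = 0.2184007 + (0.2184007 − 0.2374083)/3 = 0.2120648
T(2,1) = (4·0.2136362 − 0.2184007) / 3 = 0.2120480
T(2,2) = 0.2120480 + (0.2120480 − 0.2120648)/15 = 0.2120469
(Column j=1 coincides with Simpson's rule on the same nodes.)

0.21205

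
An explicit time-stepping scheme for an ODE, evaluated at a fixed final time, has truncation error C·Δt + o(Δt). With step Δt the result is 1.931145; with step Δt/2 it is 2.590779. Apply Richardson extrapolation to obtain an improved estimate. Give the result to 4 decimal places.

The leading error scales as Δt; refining by a factor of 2 reduces it by 2^1 = 2.
Extrapolated value = (2·A(Δt/2) − A(Δt)) / (2 − 1)
= (2·2.590779 − 1.931145) / 1
= 3.250413 / 1 = 3.250413

3.2504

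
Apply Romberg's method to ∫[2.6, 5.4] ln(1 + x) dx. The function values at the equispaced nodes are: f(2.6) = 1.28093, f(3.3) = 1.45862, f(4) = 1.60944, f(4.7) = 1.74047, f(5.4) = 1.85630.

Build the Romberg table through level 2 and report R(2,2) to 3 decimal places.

4.469

R(0,0) (trapezoid, 1 panel, h=2.8000): 4.39212
R(1,0) (trapezoid, 2 panels, h=1.4000): 4.44928
R(2,0) (trapezoid, 4 panels, h=0.7000): 4.46400
R(1,1) = 4.44928 + (4.44928 − 4.39212)/3 = 4.46833
R(2,1) = 4.46400 + (4.46400 − 4.44928)/3 = 4.46891
R(2,2) = 4.46891 + (4.46891 − 4.46833)/15 = 4.46895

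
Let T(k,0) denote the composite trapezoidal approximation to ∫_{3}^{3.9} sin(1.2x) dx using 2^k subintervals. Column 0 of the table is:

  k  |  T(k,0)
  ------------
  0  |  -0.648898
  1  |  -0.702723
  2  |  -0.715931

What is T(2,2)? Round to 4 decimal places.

-0.7203

Richardson extrapolation on the trapezoidal column (denominator 4−1=3):
T(1,1) = (4·(-0.702723) − (-0.648898)) / 3 = -0.720665
T(2,1) = -0.715931 + (-0.715931 − (-0.702723))/3 = -0.720334
T(2,2) = -0.720334 + (-0.720334 − (-0.720665))/15 = -0.720312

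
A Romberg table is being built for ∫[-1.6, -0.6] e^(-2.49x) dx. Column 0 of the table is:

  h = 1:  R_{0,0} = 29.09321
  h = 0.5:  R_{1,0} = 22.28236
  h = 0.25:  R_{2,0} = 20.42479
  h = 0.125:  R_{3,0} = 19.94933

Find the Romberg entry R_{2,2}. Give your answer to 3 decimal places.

R_{1,1} = (4·22.28236 − 29.09321) / 3 = 20.01208
R_{2,1} = (4·20.42479 − 22.28236) / 3 = 19.80560
R_{2,2} = (16·19.80560 − 20.01208) / 15 = 19.79183
(Column j=1 coincides with Simpson's rule on the same nodes.)

19.792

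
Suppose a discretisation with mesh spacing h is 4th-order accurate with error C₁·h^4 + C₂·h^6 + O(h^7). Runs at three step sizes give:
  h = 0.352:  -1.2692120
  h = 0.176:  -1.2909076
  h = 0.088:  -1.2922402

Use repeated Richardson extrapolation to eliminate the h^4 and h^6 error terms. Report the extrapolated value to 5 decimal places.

-1.29233

First eliminate the h^4 term (factor 2^4 = 16):
  B₁ = (16·(-1.2909076) − (-1.2692120))/15 = -1.2923540
  B₂ = (16·(-1.2922402) − (-1.2909076))/15 = -1.2923290
Then eliminate the h^6 term (factor 2^6 = 64):
  (64·(-1.2923290) − (-1.2923540))/63 = -1.2923286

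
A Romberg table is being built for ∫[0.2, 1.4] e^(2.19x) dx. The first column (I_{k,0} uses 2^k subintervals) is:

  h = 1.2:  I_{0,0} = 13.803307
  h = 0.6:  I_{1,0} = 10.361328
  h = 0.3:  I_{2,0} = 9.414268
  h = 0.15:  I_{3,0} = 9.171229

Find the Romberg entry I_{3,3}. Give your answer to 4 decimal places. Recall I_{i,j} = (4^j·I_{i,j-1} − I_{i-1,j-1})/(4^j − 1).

9.0896

Richardson extrapolation on the trapezoidal column (denominator 4−1=3):
I_{1,1} = 10.361328 + (10.361328 − 13.803307)/3 = 9.214002
I_{2,1} = (4·9.414268 − 10.361328) / 3 = 9.098581
I_{3,1} = (4·9.171229 − 9.414268) / 3 = 9.090216
I_{2,2} = 9.098581 + (9.098581 − 9.214002)/15 = 9.090886
I_{3,2} = (16·9.090216 − 9.098581) / 15 = 9.089658
I_{3,3} = (64·9.089658 − 9.090886) / 63 = 9.089639
(Column j=1 coincides with Simpson's rule on the same nodes.)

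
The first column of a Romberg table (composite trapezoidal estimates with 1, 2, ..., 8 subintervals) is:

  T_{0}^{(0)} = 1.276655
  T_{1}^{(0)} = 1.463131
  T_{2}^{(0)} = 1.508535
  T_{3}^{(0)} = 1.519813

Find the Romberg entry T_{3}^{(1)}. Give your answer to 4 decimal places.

Richardson extrapolation on the trapezoidal column (denominator 4−1=3):
T_{3}^{(1)} = 1.519813 + (1.519813 − 1.508535)/3 = 1.523572
(Column j=1 coincides with Simpson's rule on the same nodes.)

1.5236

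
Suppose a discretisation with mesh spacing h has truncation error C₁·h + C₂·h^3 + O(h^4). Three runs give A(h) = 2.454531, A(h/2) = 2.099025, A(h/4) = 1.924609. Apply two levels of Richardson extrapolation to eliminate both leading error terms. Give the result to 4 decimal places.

First eliminate the h term (factor 2^1 = 2):
  B₁ = (2·2.099025 − 2.454531)/1 = 1.743519
  B₂ = (2·1.924609 − 2.099025)/1 = 1.750193
Then eliminate the h^3 term (factor 2^3 = 8):
  (8·1.750193 − 1.743519)/7 = 1.751146

1.7511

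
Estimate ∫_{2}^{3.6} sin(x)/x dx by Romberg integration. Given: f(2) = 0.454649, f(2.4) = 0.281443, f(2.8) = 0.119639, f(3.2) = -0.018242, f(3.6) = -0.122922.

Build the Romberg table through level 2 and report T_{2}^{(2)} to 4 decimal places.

T_{0}^{(0)} (trapezoid, 1 panel, h=1.6000): 0.265382
T_{1}^{(0)} (trapezoid, 2 panels, h=0.8000): 0.228402
T_{2}^{(0)} (trapezoid, 4 panels, h=0.4000): 0.219481
T_{1}^{(1)} = 0.228402 + (0.228402 − 0.265382)/3 = 0.216075
T_{2}^{(1)} = 0.219481 + (0.219481 − 0.228402)/3 = 0.216507
T_{2}^{(2)} = 0.216507 + (0.216507 − 0.216075)/15 = 0.216536

0.2165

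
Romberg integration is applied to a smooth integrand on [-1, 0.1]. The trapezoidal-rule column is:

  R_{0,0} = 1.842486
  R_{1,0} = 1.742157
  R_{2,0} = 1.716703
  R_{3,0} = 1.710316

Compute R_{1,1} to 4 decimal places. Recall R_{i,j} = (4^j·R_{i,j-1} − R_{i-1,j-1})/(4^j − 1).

1.7087

R_{1,1} = (4·1.742157 − 1.842486) / 3 = 1.708714
(Column j=1 coincides with Simpson's rule on the same nodes.)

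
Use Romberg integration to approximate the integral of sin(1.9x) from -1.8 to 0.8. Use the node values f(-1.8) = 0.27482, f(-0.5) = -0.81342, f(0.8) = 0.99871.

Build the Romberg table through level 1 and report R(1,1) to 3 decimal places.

R(0,0) (trapezoid, 1 panel, h=2.6000): 1.65559
R(1,0) (trapezoid, 2 panels, h=1.3000): -0.22965
R(1,1) = -0.22965 + (-0.22965 − 1.65559)/3 = -0.85806

-0.858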